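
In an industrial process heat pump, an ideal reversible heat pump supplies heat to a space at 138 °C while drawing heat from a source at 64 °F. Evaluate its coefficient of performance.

T_H = 138 °C → 138 + 273.15 = 411.15 K.
T_C = 64 °F → (64 − 32) × 5/9 = 17.78 °C = 290.93 K.
The Carnot heat-pump COP is COP_HP = T_H/(T_H − T_C) = 411.15/(411.15 − 290.93) = 3.420.

COP_HP ≈ 3.420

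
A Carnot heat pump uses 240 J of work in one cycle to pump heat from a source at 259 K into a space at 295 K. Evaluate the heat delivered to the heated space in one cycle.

Q_H ≈ 1970 J

For a reversible heat pump, COP_HP = T_H/(T_H − T_C) = 295.00/36.00 = 8.1944.
Q_H = COP_HP · W = 8.1944 × 240 = 1970 J.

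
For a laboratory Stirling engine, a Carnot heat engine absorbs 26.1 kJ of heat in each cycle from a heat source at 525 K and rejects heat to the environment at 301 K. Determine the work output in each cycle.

W ≈ 11.14 kJ

Since the cycle is reversible, η = 1 − T_C/T_H = 1 − 301.00/525.00 = 0.4267.
W = η·Q_H = 0.4267 × 26.1 = 11.14 kJ.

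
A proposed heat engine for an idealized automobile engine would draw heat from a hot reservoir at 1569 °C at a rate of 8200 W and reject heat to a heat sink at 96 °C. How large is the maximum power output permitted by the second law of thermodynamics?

T_H = 1569 °C → 1569 + 273.15 = 1842.15 K.
T_C = 96 °C → 96 + 273.15 = 369.15 K.
No engine can exceed the Carnot limit: η_max = 1 − T_C/T_H = 1 − 369.15/1842.15 = 0.7996.
W_max = η_max · Q_H = 0.7996 × 8200 = 6560 W.

Ẇ_max ≈ 6560 W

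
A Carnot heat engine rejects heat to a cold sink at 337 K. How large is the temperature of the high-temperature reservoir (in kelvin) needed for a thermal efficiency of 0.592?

From η = 1 − T_C/T_H, solving for T_H gives T_H = T_C/(1 − η) = 337.00/(1 − 0.592) = 826 K.

T_H ≈ 826 K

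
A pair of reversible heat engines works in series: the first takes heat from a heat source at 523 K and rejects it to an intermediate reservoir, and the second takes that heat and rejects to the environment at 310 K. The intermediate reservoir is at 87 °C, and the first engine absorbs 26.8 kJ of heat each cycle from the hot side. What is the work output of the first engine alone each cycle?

W₁ ≈ 8.34 kJ

T_m = 87 °C → 87 + 273.15 = 360.15 K.
First-stage efficiency η₁ = 1 − T_m/T_H = 1 − 360.15/523.00 = 0.3114.
W₁ = η₁·Q_H = 0.3114 × 26.8 = 8.34 kJ.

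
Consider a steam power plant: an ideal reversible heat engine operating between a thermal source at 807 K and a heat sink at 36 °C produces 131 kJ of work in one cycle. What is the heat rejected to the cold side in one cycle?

T_C = 36 °C → 36 + 273.15 = 309.15 K.
Carnot efficiency: η = 1 − T_C/T_H = 1 − 309.15/807.00 = 0.6169.
Since Q_C/Q_H = T_C/T_H and Q_H = W/η, Q_C = W·T_C/(T_H − T_C) = 131 × 309.15/497.85 = 81.3 kJ.

Q_C ≈ 81.3 kJ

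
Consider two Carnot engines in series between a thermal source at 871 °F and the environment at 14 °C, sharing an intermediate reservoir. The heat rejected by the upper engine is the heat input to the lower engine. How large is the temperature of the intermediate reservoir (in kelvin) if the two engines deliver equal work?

T_H = 871 °F → (871 − 32) × 5/9 = 466.11 °C = 739.26 K.
T_C = 14 °C → 14 + 273.15 = 287.15 K.
For reversible stages Q_m = Q_H·(T_m/T_H). Setting W₁ = Q_H(1 − T_m/T_H) equal to W₂ = Q_m(1 − T_C/T_m) = Q_H·(T_m − T_C)/T_H gives T_H − T_m = T_m − T_C, so T_m = (T_H + T_C)/2 = (739.26 + 287.15)/2 = 513 K.

T_m ≈ 513 K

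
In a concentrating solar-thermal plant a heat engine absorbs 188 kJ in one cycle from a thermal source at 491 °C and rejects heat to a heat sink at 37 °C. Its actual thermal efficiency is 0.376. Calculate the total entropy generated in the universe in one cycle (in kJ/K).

T_H = 491 °C → 491 + 273.15 = 764.15 K.
T_C = 37 °C → 37 + 273.15 = 310.15 K.
W = η·Q_H = 0.376 × 188 = 70.69 kJ, so Q_C = Q_H − W = 117.3 kJ.
The hot reservoir loses entropy Q_H/T_H = 188/764.15 = 0.2460 kJ/K; the cold reservoir gains Q_C/T_C = 117.3/310.15 = 0.3782 kJ/K.
ΔS_univ = −Q_H/T_H + Q_C/T_C = 0.132 kJ/K (> 0, since η = 0.376 < η_Carnot = 0.594).

ΔS_univ ≈ 0.132 kJ/K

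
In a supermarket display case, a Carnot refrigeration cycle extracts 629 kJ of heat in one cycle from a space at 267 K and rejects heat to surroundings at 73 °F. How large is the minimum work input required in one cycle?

T_H = 73 °F → (73 − 32) × 5/9 = 22.78 °C = 295.93 K.
For a reversible refrigerator, COP_R = T_C/(T_H − T_C) = 267.00/28.93 = 9.2299.
W = Q_C/COP_R = 629/9.2299 = 68.1 kJ.

W_in ≈ 68.1 kJ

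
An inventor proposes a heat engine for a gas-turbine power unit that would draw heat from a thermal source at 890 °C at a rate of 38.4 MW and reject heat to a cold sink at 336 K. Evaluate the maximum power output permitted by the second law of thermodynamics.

T_H = 890 °C → 890 + 273.15 = 1163.15 K.
By the Carnot theorem, η_max = 1 − T_C/T_H = 1 − 336.00/1163.15 = 0.7111.
W_max = η_max · Q_H = 0.7111 × 38.4 = 27.31 MW.

Ẇ_max ≈ 27.31 MW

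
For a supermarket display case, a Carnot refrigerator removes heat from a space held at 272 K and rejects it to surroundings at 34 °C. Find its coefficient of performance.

T_H = 34 °C → 34 + 273.15 = 307.15 K.
The reversible coefficient of performance is COP_R = T_C/(T_H − T_C) = 272.00/(307.15 − 272.00) = 7.738.

COP_R ≈ 7.738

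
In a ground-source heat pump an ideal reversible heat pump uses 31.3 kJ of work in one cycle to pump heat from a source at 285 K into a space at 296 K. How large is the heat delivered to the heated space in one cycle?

COP_HP = T_H/(T_H − T_C) = 296.00/11.00 = 26.9091.
Q_H = COP_HP · W = 26.9091 × 31.3 = 842 kJ.

Q_H ≈ 842 kJ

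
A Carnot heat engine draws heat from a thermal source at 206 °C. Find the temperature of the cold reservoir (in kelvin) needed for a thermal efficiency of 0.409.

T_C ≈ 283.2 K

T_H = 206 °C → 206 + 273.15 = 479.15 K.
From η = 1 − T_C/T_H, T_C = T_H·(1 − η) = 479.15 × (1 − 0.409) = 283.2 K.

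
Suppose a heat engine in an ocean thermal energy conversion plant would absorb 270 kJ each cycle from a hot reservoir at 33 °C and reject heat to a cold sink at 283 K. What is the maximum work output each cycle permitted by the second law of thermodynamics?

W_max ≈ 20.4 kJ

T_H = 33 °C → 33 + 273.15 = 306.15 K.
The upper bound on efficiency is η_max = 1 − T_C/T_H = 1 − 283.00/306.15 = 0.0756.
W_max = η_max · Q_H = 0.0756 × 270 = 20.4 kJ.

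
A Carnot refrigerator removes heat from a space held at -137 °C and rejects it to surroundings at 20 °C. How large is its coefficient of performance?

COP_R ≈ 0.867

T_H = 20 °C → 20 + 273.15 = 293.15 K.
T_C = -137 °C → -137 + 273.15 = 136.15 K.
For a reversible refrigerator, COP_R = T_C/(T_H − T_C) = 136.15/(293.15 − 136.15) = 0.867.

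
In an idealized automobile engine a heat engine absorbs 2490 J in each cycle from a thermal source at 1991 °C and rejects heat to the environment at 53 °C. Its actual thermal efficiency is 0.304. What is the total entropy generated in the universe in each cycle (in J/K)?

T_H = 1991 °C → 1991 + 273.15 = 2264.15 K.
T_C = 53 °C → 53 + 273.15 = 326.15 K.
W = η·Q_H = 0.304 × 2490 = 757.0 J, so Q_C = Q_H − W = 1733 J.
The hot reservoir loses entropy Q_H/T_H = 2490/2264.15 = 1.100 J/K; the cold reservoir gains Q_C/T_C = 1733/326.15 = 5.314 J/K.
ΔS_univ = −Q_H/T_H + Q_C/T_C = 4.21 J/K (> 0, since η = 0.304 < η_Carnot = 0.856).

ΔS_univ ≈ 4.21 J/K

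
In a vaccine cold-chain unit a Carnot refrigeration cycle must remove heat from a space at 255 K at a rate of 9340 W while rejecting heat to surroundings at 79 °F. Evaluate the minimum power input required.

T_H = 79 °F → (79 − 32) × 5/9 = 26.11 °C = 299.26 K.
COP_R = T_C/(T_H − T_C) = 255.00/44.26 = 5.7613.
W = Q_C/COP_R = 9340/5.7613 = 1620 W.

Ẇ_in ≈ 1620 W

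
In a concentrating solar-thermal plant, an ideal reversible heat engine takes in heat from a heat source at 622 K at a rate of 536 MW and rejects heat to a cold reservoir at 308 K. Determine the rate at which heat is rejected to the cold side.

Q̇_C ≈ 265.4 MW

Carnot efficiency: η = 1 − T_C/T_H = 1 − 308.00/622.00 = 0.5048.
For a reversible cycle Q_C/Q_H = T_C/T_H, so Q_C = 536 × 308.00/622.00 = 265.4 MW.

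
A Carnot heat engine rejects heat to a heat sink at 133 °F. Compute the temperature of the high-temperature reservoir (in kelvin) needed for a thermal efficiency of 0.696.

T_H ≈ 1083 K

T_C = 133 °F → (133 − 32) × 5/9 = 56.11 °C = 329.26 K.
From η = 1 − T_C/T_H, solving for T_H gives T_H = T_C/(1 − η) = 329.26/(1 − 0.696) = 1083 K.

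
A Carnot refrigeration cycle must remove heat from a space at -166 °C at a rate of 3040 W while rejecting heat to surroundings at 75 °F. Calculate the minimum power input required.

Ẇ_in ≈ 5390 W

T_H = 75 °F → (75 − 32) × 5/9 = 23.89 °C = 297.04 K.
T_C = -166 °C → -166 + 273.15 = 107.15 K.
For a reversible refrigerator, COP_R = T_C/(T_H − T_C) = 107.15/189.89 = 0.5643.
W = Q_C/COP_R = 3040/0.5643 = 5390 W.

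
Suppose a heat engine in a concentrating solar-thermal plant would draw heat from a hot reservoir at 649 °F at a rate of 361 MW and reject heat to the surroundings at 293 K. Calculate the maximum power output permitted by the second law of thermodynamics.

Ẇ_max ≈ 189 MW

T_H = 649 °F → (649 − 32) × 5/9 = 342.78 °C = 615.93 K.
The upper bound on efficiency is η_max = 1 − T_C/T_H = 1 − 293.00/615.93 = 0.5243.
W_max = η_max · Q_H = 0.5243 × 361 = 189 MW.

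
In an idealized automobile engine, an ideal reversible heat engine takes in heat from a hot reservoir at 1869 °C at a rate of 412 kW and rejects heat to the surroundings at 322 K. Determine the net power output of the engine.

T_H = 1869 °C → 1869 + 273.15 = 2142.15 K.
η_rev = 1 − T_C/T_H = 1 − 322.00/2142.15 = 0.8497.
W = η·Q_H = 0.8497 × 412 = 350 kW.

Ẇ ≈ 350 kW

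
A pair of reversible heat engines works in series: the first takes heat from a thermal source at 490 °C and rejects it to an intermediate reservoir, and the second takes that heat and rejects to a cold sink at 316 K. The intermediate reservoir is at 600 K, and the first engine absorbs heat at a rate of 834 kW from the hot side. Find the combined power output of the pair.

T_H = 490 °C → 490 + 273.15 = 763.15 K.
Two reversible stages in series are equivalent to a single Carnot engine between T_H and T_C, so η_total = 1 − T_C/T_H = 1 − 316.00/763.15 = 0.5859.
W_total = η_total · Q_H = 0.5859 × 834 = 489 kW.

Ẇ_total ≈ 489 kW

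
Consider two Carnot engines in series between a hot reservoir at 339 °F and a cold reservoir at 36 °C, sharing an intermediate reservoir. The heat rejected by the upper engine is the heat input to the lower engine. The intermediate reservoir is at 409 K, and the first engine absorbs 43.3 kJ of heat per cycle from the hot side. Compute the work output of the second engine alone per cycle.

W₂ ≈ 9.74 kJ

T_H = 339 °F → (339 − 32) × 5/9 = 170.56 °C = 443.71 K.
T_C = 36 °C → 36 + 273.15 = 309.15 K.
Heat entering the second stage: Q_m = Q_H·(T_m/T_H) = 43.3 × 409.00/443.71 = 39.9 kJ.
Second-stage efficiency η₂ = 1 − T_C/T_m = 1 − 309.15/409.00 = 0.2441, so W₂ = η₂·Q_m = 9.74 kJ.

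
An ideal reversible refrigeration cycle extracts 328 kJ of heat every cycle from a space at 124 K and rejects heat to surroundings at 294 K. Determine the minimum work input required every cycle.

W_in ≈ 450 kJ

COP_R = T_C/(T_H − T_C) = 124.00/170.00 = 0.7294.
W = Q_C/COP_R = 328/0.7294 = 450 kJ.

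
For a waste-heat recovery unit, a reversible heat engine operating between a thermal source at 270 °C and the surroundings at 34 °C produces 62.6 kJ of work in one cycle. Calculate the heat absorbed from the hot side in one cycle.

Q_H ≈ 144 kJ

T_H = 270 °C → 270 + 273.15 = 543.15 K.
T_C = 34 °C → 34 + 273.15 = 307.15 K.
Carnot efficiency: η = 1 − T_C/T_H = 1 − 307.15/543.15 = 0.4345.
Q_H = W/η = 62.6/0.4345 = 144 kJ.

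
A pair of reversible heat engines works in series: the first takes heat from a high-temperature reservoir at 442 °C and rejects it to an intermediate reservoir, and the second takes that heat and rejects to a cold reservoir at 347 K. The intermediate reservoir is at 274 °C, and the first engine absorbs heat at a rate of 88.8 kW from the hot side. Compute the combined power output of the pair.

T_H = 442 °C → 442 + 273.15 = 715.15 K.
Two reversible stages in series are equivalent to a single Carnot engine between T_H and T_C, so η_total = 1 − T_C/T_H = 1 − 347.00/715.15 = 0.5148.
W_total = η_total · Q_H = 0.5148 × 88.8 = 45.7 kW.

Ẇ_total ≈ 45.7 kW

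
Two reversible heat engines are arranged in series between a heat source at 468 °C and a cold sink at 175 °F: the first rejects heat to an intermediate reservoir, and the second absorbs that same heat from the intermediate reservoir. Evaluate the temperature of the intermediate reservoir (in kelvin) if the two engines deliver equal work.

T_H = 468 °C → 468 + 273.15 = 741.15 K.
T_C = 175 °F → (175 − 32) × 5/9 = 79.44 °C = 352.59 K.
For reversible stages Q_m = Q_H·(T_m/T_H). Setting W₁ = Q_H(1 − T_m/T_H) equal to W₂ = Q_m(1 − T_C/T_m) = Q_H·(T_m − T_C)/T_H gives T_H − T_m = T_m − T_C, so T_m = (T_H + T_C)/2 = (741.15 + 352.59)/2 = 546.9 K.

T_m ≈ 546.9 K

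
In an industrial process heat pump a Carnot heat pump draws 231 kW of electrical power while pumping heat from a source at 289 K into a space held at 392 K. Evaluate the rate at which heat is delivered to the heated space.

Q̇_H ≈ 879.1 kW

COP_HP = T_H/(T_H − T_C) = 392.00/103.00 = 3.8058.
Q_H = COP_HP · W = 3.8058 × 231 = 879.1 kW.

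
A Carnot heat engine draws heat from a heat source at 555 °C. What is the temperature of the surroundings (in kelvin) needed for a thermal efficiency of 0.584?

T_C ≈ 345 K

T_H = 555 °C → 555 + 273.15 = 828.15 K.
From η = 1 − T_C/T_H, T_C = T_H·(1 − η) = 828.15 × (1 − 0.584) = 345 K.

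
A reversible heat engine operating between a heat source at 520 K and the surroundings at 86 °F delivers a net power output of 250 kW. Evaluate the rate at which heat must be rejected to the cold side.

Q̇_C ≈ 349 kW

T_C = 86 °F → (86 − 32) × 5/9 = 30.00 °C = 303.15 K.
Since the cycle is reversible, η = 1 − T_C/T_H = 1 − 303.15/520.00 = 0.4170.
Since Q_C/Q_H = T_C/T_H and Q_H = W/η, Q_C = W·T_C/(T_H − T_C) = 250 × 303.15/216.85 = 349 kW.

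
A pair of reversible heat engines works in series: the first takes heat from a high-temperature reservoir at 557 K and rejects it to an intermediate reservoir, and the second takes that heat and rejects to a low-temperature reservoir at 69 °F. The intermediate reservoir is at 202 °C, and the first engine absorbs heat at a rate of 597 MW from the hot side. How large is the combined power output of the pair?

T_C = 69 °F → (69 − 32) × 5/9 = 20.56 °C = 293.71 K.
Two reversible stages in series are equivalent to a single Carnot engine between T_H and T_C, so η_total = 1 − T_C/T_H = 1 − 293.71/557.00 = 0.4727.
W_total = η_total · Q_H = 0.4727 × 597 = 282 MW.

Ẇ_total ≈ 282 MW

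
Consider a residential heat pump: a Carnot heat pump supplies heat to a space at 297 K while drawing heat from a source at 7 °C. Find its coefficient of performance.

COP_HP ≈ 17.6

T_C = 7 °C → 7 + 273.15 = 280.15 K.
For a reversible heat pump, COP_HP = T_H/(T_H − T_C) = 297.00/(297.00 − 280.15) = 17.6.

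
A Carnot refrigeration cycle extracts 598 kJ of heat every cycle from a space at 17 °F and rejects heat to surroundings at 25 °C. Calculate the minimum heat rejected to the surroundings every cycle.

T_H = 25 °C → 25 + 273.15 = 298.15 K.
T_C = 17 °F → (17 − 32) × 5/9 = -8.33 °C = 264.82 K.
For a reversible cycle Q_H/Q_C = T_H/T_C, so Q_H = Q_C·T_H/T_C = 598 × 298.15/264.82 = 673 kJ.

Q_H ≈ 673 kJ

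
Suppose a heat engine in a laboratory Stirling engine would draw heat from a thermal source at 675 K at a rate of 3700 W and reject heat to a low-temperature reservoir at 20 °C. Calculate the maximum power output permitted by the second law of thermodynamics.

Ẇ_max ≈ 2093 W

T_C = 20 °C → 20 + 273.15 = 293.15 K.
No engine can exceed the Carnot limit: η_max = 1 − T_C/T_H = 1 − 293.15/675.00 = 0.5657.
W_max = η_max · Q_H = 0.5657 × 3700 = 2093 W.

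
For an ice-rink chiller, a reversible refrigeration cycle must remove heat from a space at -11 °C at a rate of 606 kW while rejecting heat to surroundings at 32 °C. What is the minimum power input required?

T_H = 32 °C → 32 + 273.15 = 305.15 K.
T_C = -11 °C → -11 + 273.15 = 262.15 K.
COP_R = T_C/(T_H − T_C) = 262.15/43.00 = 6.0965.
W = Q_C/COP_R = 606/6.0965 = 99.4 kW.

Ẇ_in ≈ 99.4 kW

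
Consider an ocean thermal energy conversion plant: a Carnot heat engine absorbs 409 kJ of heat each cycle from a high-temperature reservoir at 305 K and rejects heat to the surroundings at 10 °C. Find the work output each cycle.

T_C = 10 °C → 10 + 273.15 = 283.15 K.
Since the cycle is reversible, η = 1 − T_C/T_H = 1 − 283.15/305.00 = 0.0716.
W = η·Q_H = 0.0716 × 409 = 29.3 kJ.

W ≈ 29.3 kJ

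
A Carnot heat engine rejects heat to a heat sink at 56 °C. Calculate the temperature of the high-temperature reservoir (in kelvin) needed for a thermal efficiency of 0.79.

T_C = 56 °C → 56 + 273.15 = 329.15 K.
From η = 1 − T_C/T_H, solving for T_H gives T_H = T_C/(1 − η) = 329.15/(1 − 0.79) = 1567 K.

T_H ≈ 1567 K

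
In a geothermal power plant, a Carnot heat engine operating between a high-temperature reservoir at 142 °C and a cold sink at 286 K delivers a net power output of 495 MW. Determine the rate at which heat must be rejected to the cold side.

Q̇_C ≈ 1100 MW

T_H = 142 °C → 142 + 273.15 = 415.15 K.
Carnot efficiency: η = 1 − T_C/T_H = 1 − 286.00/415.15 = 0.3111.
Since Q_C/Q_H = T_C/T_H and Q_H = W/η, Q_C = W·T_C/(T_H − T_C) = 495 × 286.00/129.15 = 1100 MW.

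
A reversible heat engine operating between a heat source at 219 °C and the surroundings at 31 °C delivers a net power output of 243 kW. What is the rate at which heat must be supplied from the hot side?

Q̇_H ≈ 636.1 kW

T_H = 219 °C → 219 + 273.15 = 492.15 K.
T_C = 31 °C → 31 + 273.15 = 304.15 K.
The Carnot efficiency is η = 1 − T_C/T_H = 1 − 304.15/492.15 = 0.3820.
Q_H = W/η = 243/0.3820 = 636.1 kW.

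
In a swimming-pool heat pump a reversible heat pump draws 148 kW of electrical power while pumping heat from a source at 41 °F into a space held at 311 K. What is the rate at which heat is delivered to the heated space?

T_C = 41 °F → (41 − 32) × 5/9 = 5.00 °C = 278.15 K.
For a reversible heat pump, COP_HP = T_H/(T_H − T_C) = 311.00/32.85 = 9.4673.
Q_H = COP_HP · W = 9.4673 × 148 = 1400 kW.

Q̇_H ≈ 1400 kW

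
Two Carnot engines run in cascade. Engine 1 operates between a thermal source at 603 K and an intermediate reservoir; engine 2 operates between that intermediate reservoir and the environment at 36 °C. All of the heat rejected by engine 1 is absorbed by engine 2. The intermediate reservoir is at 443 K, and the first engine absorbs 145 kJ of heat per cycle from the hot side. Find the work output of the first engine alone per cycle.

W₁ ≈ 38.5 kJ

T_C = 36 °C → 36 + 273.15 = 309.15 K.
First-stage efficiency η₁ = 1 − T_m/T_H = 1 − 443.00/603.00 = 0.2653.
W₁ = η₁·Q_H = 0.2653 × 145 = 38.5 kJ.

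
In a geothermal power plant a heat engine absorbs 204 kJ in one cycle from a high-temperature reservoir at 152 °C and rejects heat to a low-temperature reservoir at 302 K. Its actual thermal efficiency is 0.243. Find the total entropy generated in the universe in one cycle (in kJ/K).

T_H = 152 °C → 152 + 273.15 = 425.15 K.
W = η·Q_H = 0.243 × 204 = 49.57 kJ, so Q_C = Q_H − W = 154.4 kJ.
The hot reservoir loses entropy Q_H/T_H = 204/425.15 = 0.4798 kJ/K; the cold reservoir gains Q_C/T_C = 154.4/302.00 = 0.5114 kJ/K.
ΔS_univ = −Q_H/T_H + Q_C/T_C = 0.0315 kJ/K (> 0, since η = 0.243 < η_Carnot = 0.290).

ΔS_univ ≈ 0.0315 kJ/K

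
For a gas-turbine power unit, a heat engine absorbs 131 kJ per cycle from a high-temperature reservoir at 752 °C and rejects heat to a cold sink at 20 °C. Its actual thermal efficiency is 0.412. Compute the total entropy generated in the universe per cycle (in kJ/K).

ΔS_univ ≈ 0.1350 kJ/K

T_H = 752 °C → 752 + 273.15 = 1025.15 K.
T_C = 20 °C → 20 + 273.15 = 293.15 K.
W = η·Q_H = 0.412 × 131 = 53.97 kJ, so Q_C = Q_H − W = 77.03 kJ.
Reservoir entropy changes: ΔS_H = −Q_H/T_H = −131/1025.15 = -0.1278 kJ/K and ΔS_C = +Q_C/T_C = 77.03/293.15 = 0.2628 kJ/K.
ΔS_univ = −Q_H/T_H + Q_C/T_C = 0.1350 kJ/K (> 0, since η = 0.412 < η_Carnot = 0.714).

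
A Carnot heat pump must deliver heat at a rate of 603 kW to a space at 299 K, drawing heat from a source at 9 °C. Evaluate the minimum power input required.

T_C = 9 °C → 9 + 273.15 = 282.15 K.
The Carnot heat-pump COP is COP_HP = T_H/(T_H − T_C) = 299.00/16.85 = 17.7448.
W = Q_H/COP_HP = 603/17.7448 = 34.0 kW.

Ẇ_in ≈ 34.0 kW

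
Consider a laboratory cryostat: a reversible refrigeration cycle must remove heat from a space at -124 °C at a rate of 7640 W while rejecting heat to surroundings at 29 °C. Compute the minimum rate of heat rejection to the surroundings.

T_H = 29 °C → 29 + 273.15 = 302.15 K.
T_C = -124 °C → -124 + 273.15 = 149.15 K.
For a reversible cycle Q_H/Q_C = T_H/T_C, so Q_H = Q_C·T_H/T_C = 7640 × 302.15/149.15 = 15500 W.

Q̇_H ≈ 15500 W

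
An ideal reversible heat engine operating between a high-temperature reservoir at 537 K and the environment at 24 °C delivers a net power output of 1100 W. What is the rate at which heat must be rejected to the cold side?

T_C = 24 °C → 24 + 273.15 = 297.15 K.
Since the cycle is reversible, η = 1 − T_C/T_H = 1 − 297.15/537.00 = 0.4466.
Since Q_C/Q_H = T_C/T_H and Q_H = W/η, Q_C = W·T_C/(T_H − T_C) = 1100 × 297.15/239.85 = 1360 W.

Q̇_C ≈ 1360 W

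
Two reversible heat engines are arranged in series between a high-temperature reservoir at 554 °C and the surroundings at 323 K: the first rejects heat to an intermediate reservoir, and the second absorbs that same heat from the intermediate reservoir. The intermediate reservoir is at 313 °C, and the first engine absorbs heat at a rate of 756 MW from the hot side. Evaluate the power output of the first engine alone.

Ẇ₁ ≈ 220.3 MW

T_H = 554 °C → 554 + 273.15 = 827.15 K.
T_m = 313 °C → 313 + 273.15 = 586.15 K.
First-stage efficiency η₁ = 1 − T_m/T_H = 1 − 586.15/827.15 = 0.2914.
W₁ = η₁·Q_H = 0.2914 × 756 = 220.3 MW.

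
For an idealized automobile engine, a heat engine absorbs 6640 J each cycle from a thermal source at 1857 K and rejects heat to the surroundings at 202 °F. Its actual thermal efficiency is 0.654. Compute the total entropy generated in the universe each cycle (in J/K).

ΔS_univ ≈ 2.674 J/K

T_C = 202 °F → (202 − 32) × 5/9 = 94.44 °C = 367.59 K.
W = η·Q_H = 0.654 × 6640 = 4343 J, so Q_C = Q_H − W = 2297 J.
The hot reservoir loses entropy Q_H/T_H = 6640/1857.00 = 3.576 J/K; the cold reservoir gains Q_C/T_C = 2297/367.59 = 6.250 J/K.
ΔS_univ = −Q_H/T_H + Q_C/T_C = 2.674 J/K (> 0, since η = 0.654 < η_Carnot = 0.802).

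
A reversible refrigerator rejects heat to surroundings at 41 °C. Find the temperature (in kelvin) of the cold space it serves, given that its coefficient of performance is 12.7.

T_H = 41 °C → 41 + 273.15 = 314.15 K.
COP_R = T_C/(T_H − T_C) ⇒ T_C = T_H·COP_R/(1 + COP_R) = 314.15 × 12.7/(1 + 12.7) = 291.2 K.

T_C ≈ 291.2 K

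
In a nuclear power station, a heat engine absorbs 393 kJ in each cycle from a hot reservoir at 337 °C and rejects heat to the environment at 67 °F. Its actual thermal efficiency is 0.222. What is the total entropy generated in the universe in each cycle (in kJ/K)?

T_H = 337 °C → 337 + 273.15 = 610.15 K.
T_C = 67 °F → (67 − 32) × 5/9 = 19.44 °C = 292.59 K.
W = η·Q_H = 0.222 × 393 = 87.25 kJ, so Q_C = Q_H − W = 305.8 kJ.
The hot reservoir loses entropy Q_H/T_H = 393/610.15 = 0.6441 kJ/K; the cold reservoir gains Q_C/T_C = 305.8/292.59 = 1.045 kJ/K.
ΔS_univ = −Q_H/T_H + Q_C/T_C = 0.401 kJ/K (> 0, since η = 0.222 < η_Carnot = 0.520).

ΔS_univ ≈ 0.401 kJ/K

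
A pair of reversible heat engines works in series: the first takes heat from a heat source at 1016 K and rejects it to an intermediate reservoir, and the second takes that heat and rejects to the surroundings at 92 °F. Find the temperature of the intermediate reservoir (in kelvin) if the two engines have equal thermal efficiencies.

T_m ≈ 558 K

T_C = 92 °F → (92 − 32) × 5/9 = 33.33 °C = 306.48 K.
Equal efficiencies require 1 − T_m/T_H = 1 − T_C/T_m, i.e. T_m/T_H = T_C/T_m, so T_m = √(T_H·T_C) = √(1016.00 × 306.48) = 558 K.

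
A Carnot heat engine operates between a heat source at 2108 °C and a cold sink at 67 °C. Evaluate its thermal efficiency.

η ≈ 0.857

T_H = 2108 °C → 2108 + 273.15 = 2381.15 K.
T_C = 67 °C → 67 + 273.15 = 340.15 K.
Since the cycle is reversible, η = 1 − T_C/T_H = 1 − 340.15/2381.15 = 0.857.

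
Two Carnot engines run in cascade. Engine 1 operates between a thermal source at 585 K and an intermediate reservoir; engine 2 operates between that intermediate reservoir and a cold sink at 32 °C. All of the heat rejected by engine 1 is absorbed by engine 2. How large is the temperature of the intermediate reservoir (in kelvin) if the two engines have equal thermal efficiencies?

T_m ≈ 423 K

T_C = 32 °C → 32 + 273.15 = 305.15 K.
Equal efficiencies require 1 − T_m/T_H = 1 − T_C/T_m, i.e. T_m/T_H = T_C/T_m, so T_m = √(T_H·T_C) = √(585.00 × 305.15) = 423 K.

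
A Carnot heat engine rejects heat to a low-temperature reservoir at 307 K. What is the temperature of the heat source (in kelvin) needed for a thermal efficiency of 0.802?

From η = 1 − T_C/T_H, solving for T_H gives T_H = T_C/(1 − η) = 307.00/(1 − 0.802) = 1550 K.

T_H ≈ 1550 K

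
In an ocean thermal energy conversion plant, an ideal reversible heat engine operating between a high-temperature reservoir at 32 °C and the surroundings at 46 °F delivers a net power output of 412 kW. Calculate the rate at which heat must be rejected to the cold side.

T_H = 32 °C → 32 + 273.15 = 305.15 K.
T_C = 46 °F → (46 − 32) × 5/9 = 7.78 °C = 280.93 K.
For a reversible engine, η = 1 − T_C/T_H = 1 − 280.93/305.15 = 0.0794.
Since Q_C/Q_H = T_C/T_H and Q_H = W/η, Q_C = W·T_C/(T_H − T_C) = 412 × 280.93/24.22 = 4780 kW.

Q̇_C ≈ 4780 kW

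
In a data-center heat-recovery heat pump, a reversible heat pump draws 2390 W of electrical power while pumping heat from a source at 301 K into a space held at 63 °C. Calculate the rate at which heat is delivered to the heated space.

Q̇_H ≈ 22900 W

T_H = 63 °C → 63 + 273.15 = 336.15 K.
For a reversible heat pump, COP_HP = T_H/(T_H − T_C) = 336.15/35.15 = 9.5633.
Q_H = COP_HP · W = 9.5633 × 2390 = 22900 W.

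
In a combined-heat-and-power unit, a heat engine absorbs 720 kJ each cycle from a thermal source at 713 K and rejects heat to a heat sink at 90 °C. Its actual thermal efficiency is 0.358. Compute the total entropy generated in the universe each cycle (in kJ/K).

ΔS_univ ≈ 0.263 kJ/K

T_C = 90 °C → 90 + 273.15 = 363.15 K.
W = η·Q_H = 0.358 × 720 = 257.8 kJ, so Q_C = Q_H − W = 462.2 kJ.
Entropy balance on the reservoirs: −Q_H/T_H = -1.010 kJ/K, +Q_C/T_C = 1.273 kJ/K.
ΔS_univ = −Q_H/T_H + Q_C/T_C = 0.263 kJ/K (> 0, since η = 0.358 < η_Carnot = 0.491).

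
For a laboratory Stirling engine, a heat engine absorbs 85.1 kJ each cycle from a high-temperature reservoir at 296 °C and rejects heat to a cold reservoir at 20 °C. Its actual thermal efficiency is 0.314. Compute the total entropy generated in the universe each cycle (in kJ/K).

ΔS_univ ≈ 0.0496 kJ/K

T_H = 296 °C → 296 + 273.15 = 569.15 K.
T_C = 20 °C → 20 + 273.15 = 293.15 K.
W = η·Q_H = 0.314 × 85.1 = 26.72 kJ, so Q_C = Q_H − W = 58.38 kJ.
Reservoir entropy changes: ΔS_H = −Q_H/T_H = −85.1/569.15 = -0.1495 kJ/K and ΔS_C = +Q_C/T_C = 58.38/293.15 = 0.1991 kJ/K.
ΔS_univ = −Q_H/T_H + Q_C/T_C = 0.0496 kJ/K (> 0, since η = 0.314 < η_Carnot = 0.485).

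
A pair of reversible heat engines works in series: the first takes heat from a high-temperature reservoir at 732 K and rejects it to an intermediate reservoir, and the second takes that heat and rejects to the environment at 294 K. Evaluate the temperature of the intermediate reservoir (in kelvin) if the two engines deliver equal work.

For reversible stages Q_m = Q_H·(T_m/T_H). Setting W₁ = Q_H(1 − T_m/T_H) equal to W₂ = Q_m(1 − T_C/T_m) = Q_H·(T_m − T_C)/T_H gives T_H − T_m = T_m − T_C, so T_m = (T_H + T_C)/2 = (732.00 + 294.00)/2 = 513.0 K.

T_m ≈ 513.0 K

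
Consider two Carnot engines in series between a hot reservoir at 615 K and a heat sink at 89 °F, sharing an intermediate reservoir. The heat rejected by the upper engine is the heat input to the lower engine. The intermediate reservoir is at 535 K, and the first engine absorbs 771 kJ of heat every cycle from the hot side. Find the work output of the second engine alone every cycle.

T_C = 89 °F → (89 − 32) × 5/9 = 31.67 °C = 304.82 K.
Heat entering the second stage: Q_m = Q_H·(T_m/T_H) = 771 × 535.00/615.00 = 670.7 kJ.
Second-stage efficiency η₂ = 1 − T_C/T_m = 1 − 304.82/535.00 = 0.4302, so W₂ = η₂·Q_m = 288.6 kJ.

W₂ ≈ 288.6 kJ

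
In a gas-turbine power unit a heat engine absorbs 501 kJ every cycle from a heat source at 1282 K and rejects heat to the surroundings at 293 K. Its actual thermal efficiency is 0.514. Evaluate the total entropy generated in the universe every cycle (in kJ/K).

ΔS_univ ≈ 0.4402 kJ/K

W = η·Q_H = 0.514 × 501 = 257.5 kJ, so Q_C = Q_H − W = 243.5 kJ.
Reservoir entropy changes: ΔS_H = −Q_H/T_H = −501/1282.00 = -0.3908 kJ/K and ΔS_C = +Q_C/T_C = 243.5/293.00 = 0.8310 kJ/K.
ΔS_univ = −Q_H/T_H + Q_C/T_C = 0.4402 kJ/K (> 0, since η = 0.514 < η_Carnot = 0.771).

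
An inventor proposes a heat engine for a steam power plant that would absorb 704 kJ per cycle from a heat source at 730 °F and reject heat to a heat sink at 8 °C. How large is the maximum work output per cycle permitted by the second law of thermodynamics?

W_max ≈ 405 kJ

T_H = 730 °F → (730 − 32) × 5/9 = 387.78 °C = 660.93 K.
T_C = 8 °C → 8 + 273.15 = 281.15 K.
By the Carnot theorem, η_max = 1 − T_C/T_H = 1 − 281.15/660.93 = 0.5746.
W_max = η_max · Q_H = 0.5746 × 704 = 405 kJ.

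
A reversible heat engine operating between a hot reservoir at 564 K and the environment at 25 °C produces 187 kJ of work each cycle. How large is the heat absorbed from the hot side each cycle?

T_C = 25 °C → 25 + 273.15 = 298.15 K.
η_rev = 1 − T_C/T_H = 1 − 298.15/564.00 = 0.4714.
Q_H = W/η = 187/0.4714 = 397 kJ.

Q_H ≈ 397 kJ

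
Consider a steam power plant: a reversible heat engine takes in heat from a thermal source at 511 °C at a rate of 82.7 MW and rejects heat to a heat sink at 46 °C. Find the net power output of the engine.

Ẇ ≈ 49.04 MW

T_H = 511 °C → 511 + 273.15 = 784.15 K.
T_C = 46 °C → 46 + 273.15 = 319.15 K.
η_rev = 1 − T_C/T_H = 1 − 319.15/784.15 = 0.5930.
W = η·Q_H = 0.5930 × 82.7 = 49.04 MW.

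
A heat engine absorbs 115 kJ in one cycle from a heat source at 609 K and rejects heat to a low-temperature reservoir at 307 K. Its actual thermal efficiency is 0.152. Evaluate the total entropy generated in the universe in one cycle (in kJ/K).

W = η·Q_H = 0.152 × 115 = 17.48 kJ, so Q_C = Q_H − W = 97.52 kJ.
Entropy balance on the reservoirs: −Q_H/T_H = -0.1888 kJ/K, +Q_C/T_C = 0.3177 kJ/K.
ΔS_univ = −Q_H/T_H + Q_C/T_C = 0.129 kJ/K (> 0, since η = 0.152 < η_Carnot = 0.496).

ΔS_univ ≈ 0.129 kJ/K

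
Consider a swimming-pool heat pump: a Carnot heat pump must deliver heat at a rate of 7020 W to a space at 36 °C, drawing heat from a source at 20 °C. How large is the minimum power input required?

T_H = 36 °C → 36 + 273.15 = 309.15 K.
T_C = 20 °C → 20 + 273.15 = 293.15 K.
The Carnot heat-pump COP is COP_HP = T_H/(T_H − T_C) = 309.15/16.00 = 19.3219.
W = Q_H/COP_HP = 7020/19.3219 = 363 W.

Ẇ_in ≈ 363 W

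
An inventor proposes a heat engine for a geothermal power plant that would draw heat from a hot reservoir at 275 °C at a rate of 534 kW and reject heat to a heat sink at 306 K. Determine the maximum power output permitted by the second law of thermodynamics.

T_H = 275 °C → 275 + 273.15 = 548.15 K.
The second-law ceiling is the Carnot efficiency, η_max = 1 − T_C/T_H = 1 − 306.00/548.15 = 0.4418.
W_max = η_max · Q_H = 0.4418 × 534 = 236 kW.

Ẇ_max ≈ 236 kW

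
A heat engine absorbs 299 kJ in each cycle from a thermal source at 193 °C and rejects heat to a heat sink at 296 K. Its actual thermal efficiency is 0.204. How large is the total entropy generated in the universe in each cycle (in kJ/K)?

ΔS_univ ≈ 0.163 kJ/K

T_H = 193 °C → 193 + 273.15 = 466.15 K.
W = η·Q_H = 0.204 × 299 = 61.00 kJ, so Q_C = Q_H − W = 238.0 kJ.
Reservoir entropy changes: ΔS_H = −Q_H/T_H = −299/466.15 = -0.6414 kJ/K and ΔS_C = +Q_C/T_C = 238.0/296.00 = 0.8041 kJ/K.
ΔS_univ = −Q_H/T_H + Q_C/T_C = 0.163 kJ/K (> 0, since η = 0.204 < η_Carnot = 0.365).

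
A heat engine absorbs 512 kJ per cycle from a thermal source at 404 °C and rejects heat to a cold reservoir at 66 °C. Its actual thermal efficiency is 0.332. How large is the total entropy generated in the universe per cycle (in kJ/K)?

ΔS_univ ≈ 0.252 kJ/K

T_H = 404 °C → 404 + 273.15 = 677.15 K.
T_C = 66 °C → 66 + 273.15 = 339.15 K.
W = η·Q_H = 0.332 × 512 = 170.0 kJ, so Q_C = Q_H − W = 342.0 kJ.
Entropy balance on the reservoirs: −Q_H/T_H = -0.7561 kJ/K, +Q_C/T_C = 1.008 kJ/K.
ΔS_univ = −Q_H/T_H + Q_C/T_C = 0.252 kJ/K (> 0, since η = 0.332 < η_Carnot = 0.499).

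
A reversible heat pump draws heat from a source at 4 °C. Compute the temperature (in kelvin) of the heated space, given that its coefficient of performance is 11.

T_C = 4 °C → 4 + 273.15 = 277.15 K.
COP_HP = T_H/(T_H − T_C) ⇒ T_H = T_C·COP_HP/(COP_HP − 1) = 277.15 × 11/(11 − 1) = 304.9 K.

T_H ≈ 304.9 K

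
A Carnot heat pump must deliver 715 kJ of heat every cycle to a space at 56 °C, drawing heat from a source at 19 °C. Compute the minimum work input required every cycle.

T_H = 56 °C → 56 + 273.15 = 329.15 K.
T_C = 19 °C → 19 + 273.15 = 292.15 K.
The Carnot heat-pump COP is COP_HP = T_H/(T_H − T_C) = 329.15/37.00 = 8.8959.
W = Q_H/COP_HP = 715/8.8959 = 80.4 kJ.

W_in ≈ 80.4 kJ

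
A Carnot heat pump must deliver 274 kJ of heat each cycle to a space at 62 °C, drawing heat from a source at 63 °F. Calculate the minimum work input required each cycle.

W_in ≈ 36.6 kJ

T_H = 62 °C → 62 + 273.15 = 335.15 K.
T_C = 63 °F → (63 − 32) × 5/9 = 17.22 °C = 290.37 K.
The Carnot heat-pump COP is COP_HP = T_H/(T_H − T_C) = 335.15/44.78 = 7.4847.
W = Q_H/COP_HP = 274/7.4847 = 36.6 kJ.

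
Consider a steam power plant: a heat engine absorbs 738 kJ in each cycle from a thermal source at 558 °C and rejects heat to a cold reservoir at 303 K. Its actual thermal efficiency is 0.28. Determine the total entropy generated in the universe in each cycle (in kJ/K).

ΔS_univ ≈ 0.866 kJ/K

T_H = 558 °C → 558 + 273.15 = 831.15 K.
W = η·Q_H = 0.28 × 738 = 206.6 kJ, so Q_C = Q_H − W = 531.4 kJ.
The hot reservoir loses entropy Q_H/T_H = 738/831.15 = 0.8879 kJ/K; the cold reservoir gains Q_C/T_C = 531.4/303.00 = 1.754 kJ/K.
ΔS_univ = −Q_H/T_H + Q_C/T_C = 0.866 kJ/K (> 0, since η = 0.28 < η_Carnot = 0.635).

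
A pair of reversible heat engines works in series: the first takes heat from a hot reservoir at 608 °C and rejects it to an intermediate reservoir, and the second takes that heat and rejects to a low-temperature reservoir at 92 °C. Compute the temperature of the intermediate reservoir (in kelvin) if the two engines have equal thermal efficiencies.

T_H = 608 °C → 608 + 273.15 = 881.15 K.
T_C = 92 °C → 92 + 273.15 = 365.15 K.
Equal efficiencies require 1 − T_m/T_H = 1 − T_C/T_m, i.e. T_m/T_H = T_C/T_m, so T_m = √(T_H·T_C) = √(881.15 × 365.15) = 567.2 K.

T_m ≈ 567.2 K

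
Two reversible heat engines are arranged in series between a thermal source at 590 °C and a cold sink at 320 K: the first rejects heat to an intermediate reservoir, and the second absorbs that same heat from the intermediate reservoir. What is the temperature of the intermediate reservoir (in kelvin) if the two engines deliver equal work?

T_m ≈ 592 K

T_H = 590 °C → 590 + 273.15 = 863.15 K.
For reversible stages Q_m = Q_H·(T_m/T_H). Setting W₁ = Q_H(1 − T_m/T_H) equal to W₂ = Q_m(1 − T_C/T_m) = Q_H·(T_m − T_C)/T_H gives T_H − T_m = T_m − T_C, so T_m = (T_H + T_C)/2 = (863.15 + 320.00)/2 = 592 K.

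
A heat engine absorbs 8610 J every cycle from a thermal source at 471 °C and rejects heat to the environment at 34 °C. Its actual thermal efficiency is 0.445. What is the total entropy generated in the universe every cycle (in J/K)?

T_H = 471 °C → 471 + 273.15 = 744.15 K.
T_C = 34 °C → 34 + 273.15 = 307.15 K.
W = η·Q_H = 0.445 × 8610 = 3831 J, so Q_C = Q_H − W = 4779 J.
Reservoir entropy changes: ΔS_H = −Q_H/T_H = −8610/744.15 = -11.57 J/K and ΔS_C = +Q_C/T_C = 4779/307.15 = 15.56 J/K.
ΔS_univ = −Q_H/T_H + Q_C/T_C = 3.987 J/K (> 0, since η = 0.445 < η_Carnot = 0.587).

ΔS_univ ≈ 3.987 J/K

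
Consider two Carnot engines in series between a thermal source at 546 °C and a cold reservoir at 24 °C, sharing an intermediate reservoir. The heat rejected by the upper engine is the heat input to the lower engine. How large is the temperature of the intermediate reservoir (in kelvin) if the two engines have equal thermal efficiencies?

T_m ≈ 493.4 K

T_H = 546 °C → 546 + 273.15 = 819.15 K.
T_C = 24 °C → 24 + 273.15 = 297.15 K.
Equal efficiencies require 1 − T_m/T_H = 1 − T_C/T_m, i.e. T_m/T_H = T_C/T_m, so T_m = √(T_H·T_C) = √(819.15 × 297.15) = 493.4 K.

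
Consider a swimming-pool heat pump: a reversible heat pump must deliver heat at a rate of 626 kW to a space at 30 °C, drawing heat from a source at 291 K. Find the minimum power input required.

T_H = 30 °C → 30 + 273.15 = 303.15 K.
The Carnot heat-pump COP is COP_HP = T_H/(T_H − T_C) = 303.15/12.15 = 24.9506.
W = Q_H/COP_HP = 626/24.9506 = 25.1 kW.

Ẇ_in ≈ 25.1 kW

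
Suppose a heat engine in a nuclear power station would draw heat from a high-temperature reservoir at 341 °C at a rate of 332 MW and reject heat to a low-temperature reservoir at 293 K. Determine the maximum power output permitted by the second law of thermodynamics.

Ẇ_max ≈ 173.6 MW

T_H = 341 °C → 341 + 273.15 = 614.15 K.
By the Carnot theorem, η_max = 1 − T_C/T_H = 1 − 293.00/614.15 = 0.5229.
W_max = η_max · Q_H = 0.5229 × 332 = 173.6 MW.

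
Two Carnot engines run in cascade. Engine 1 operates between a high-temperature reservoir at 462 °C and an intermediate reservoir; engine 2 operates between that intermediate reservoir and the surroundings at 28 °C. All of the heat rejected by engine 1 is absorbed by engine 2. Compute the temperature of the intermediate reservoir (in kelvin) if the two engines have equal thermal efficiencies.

T_H = 462 °C → 462 + 273.15 = 735.15 K.
T_C = 28 °C → 28 + 273.15 = 301.15 K.
Equal efficiencies require 1 − T_m/T_H = 1 − T_C/T_m, i.e. T_m/T_H = T_C/T_m, so T_m = √(T_H·T_C) = √(735.15 × 301.15) = 470.5 K.

T_m ≈ 470.5 K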